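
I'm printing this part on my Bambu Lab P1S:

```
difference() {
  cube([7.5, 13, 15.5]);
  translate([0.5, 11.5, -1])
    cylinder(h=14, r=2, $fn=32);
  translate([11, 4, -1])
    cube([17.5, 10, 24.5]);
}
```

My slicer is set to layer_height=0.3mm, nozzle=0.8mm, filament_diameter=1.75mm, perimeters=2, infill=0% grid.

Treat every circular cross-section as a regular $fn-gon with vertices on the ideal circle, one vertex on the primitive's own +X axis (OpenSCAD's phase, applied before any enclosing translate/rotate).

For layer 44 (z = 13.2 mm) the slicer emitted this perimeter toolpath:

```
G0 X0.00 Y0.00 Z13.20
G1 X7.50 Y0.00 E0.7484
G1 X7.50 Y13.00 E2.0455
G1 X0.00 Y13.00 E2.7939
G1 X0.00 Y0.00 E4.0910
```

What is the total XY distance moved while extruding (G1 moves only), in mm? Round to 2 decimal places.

Sum the Euclidean lengths of each G1 segment: total = 41.00 mm.

41.00 mm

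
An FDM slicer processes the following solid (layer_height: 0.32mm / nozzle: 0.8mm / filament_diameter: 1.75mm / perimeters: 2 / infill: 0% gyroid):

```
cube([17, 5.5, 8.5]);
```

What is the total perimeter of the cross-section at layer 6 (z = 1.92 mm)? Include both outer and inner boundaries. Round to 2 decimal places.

At z = 1.92 mm: the cube is present — its section is the full 17×5.5 rectangle (perimeter 45.00 mm). Overall, the cross-section is a single solid region. Total boundary length (outer) = 45.00 mm.

45.00 mm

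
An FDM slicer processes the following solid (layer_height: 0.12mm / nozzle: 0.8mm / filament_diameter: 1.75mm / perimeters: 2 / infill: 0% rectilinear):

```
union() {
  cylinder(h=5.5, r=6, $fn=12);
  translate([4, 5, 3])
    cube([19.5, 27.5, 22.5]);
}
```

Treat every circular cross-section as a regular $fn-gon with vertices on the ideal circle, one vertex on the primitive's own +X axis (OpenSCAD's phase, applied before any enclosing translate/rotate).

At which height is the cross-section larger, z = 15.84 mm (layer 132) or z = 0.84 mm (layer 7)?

layer 132 (z = 15.84 mm)

Layer 132 (z = 15.84): the cylinder is absent (z outside [0, 5.5]); the cube at (4, 5) is present — its section is the full 19.5×27.5 rectangle (area 536.25 mm²); Merging all regions: only the 19.5×27.5 cube at (4, 5) is present, so the union is just that shape — area = 536.25 mm². So its area = 536.25 mm². Layer 7 (z = 0.84): the r=6 cylinder gives a regular 12-gon of circumradius 6 (constant along its height) (area = (12/2)·6.000²·sin(360°/12) = 108.00 mm²); the cube at (4, 5) is not intersected at this z (z outside [3, 25.5]); Taking the union: only the r=6 cylinder is present, so the union is just that shape — area = 108.00 mm². So its area = 108.00 mm². Layer 132 is larger (536.25 vs 108.00 mm²).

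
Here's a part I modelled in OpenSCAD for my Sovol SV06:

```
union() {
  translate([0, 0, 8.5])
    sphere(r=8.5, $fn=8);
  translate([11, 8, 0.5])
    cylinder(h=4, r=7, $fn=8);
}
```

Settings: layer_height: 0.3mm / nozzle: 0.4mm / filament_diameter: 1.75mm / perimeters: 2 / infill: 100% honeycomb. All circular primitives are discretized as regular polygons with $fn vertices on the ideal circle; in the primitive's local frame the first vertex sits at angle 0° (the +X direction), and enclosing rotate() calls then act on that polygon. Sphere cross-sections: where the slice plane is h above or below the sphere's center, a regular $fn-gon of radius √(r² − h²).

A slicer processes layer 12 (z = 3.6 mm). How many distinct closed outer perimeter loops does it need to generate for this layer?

At z = 3.6 mm: the sphere: section is a regular 8-gon, circumradius = √(r²−h²) = √(8.5²−4.9²) = 6.946; the cylinder at (11, 8): section is a regular 8-gon, circumradius r=7; Merging all regions: the 2 present regions are separate (no shared area or edge), so areas and boundary lengths simply add and each stays a separate island — 2 connected regions. The result has 2 disconnected regions.

2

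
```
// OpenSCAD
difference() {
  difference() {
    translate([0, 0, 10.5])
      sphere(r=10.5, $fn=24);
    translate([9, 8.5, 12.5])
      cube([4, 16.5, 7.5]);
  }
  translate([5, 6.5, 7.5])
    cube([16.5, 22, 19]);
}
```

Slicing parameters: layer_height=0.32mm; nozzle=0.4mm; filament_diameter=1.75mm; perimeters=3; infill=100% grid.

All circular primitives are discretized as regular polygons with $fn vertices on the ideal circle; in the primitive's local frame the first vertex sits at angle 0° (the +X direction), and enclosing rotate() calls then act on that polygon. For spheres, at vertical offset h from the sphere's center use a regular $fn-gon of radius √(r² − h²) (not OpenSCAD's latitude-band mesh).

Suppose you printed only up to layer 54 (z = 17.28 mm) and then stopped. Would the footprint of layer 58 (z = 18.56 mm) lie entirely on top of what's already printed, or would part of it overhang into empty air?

Compare the two slices. At z = 17.28: the r=10.5 sphere slices to a regular 24-gon of circumradius 8.018 (√(r²−h²) with h=6.78 from center) (area = (24/2)·8.018²·sin(360°/24) = 199.65 mm²); the 4×16.5 cube at (9, 8.5) contributes its full rectangle (area 66.00 mm²); After the difference (first − rest): starting from the r=10.5 sphere (199.65 mm²), the 4×16.5 cube at (9, 8.5) misses the remaining region (no effect) — area = 199.65 mm²; the cube at (5, 6.5) (footprint 16.5×22) is included at this height (area 363.00 mm²); After the difference (first − rest): starting from that combined region (199.65 mm²), the 16.5×22 cube at (5, 6.5) misses the remaining region (no effect) — area = 199.65 mm². At z = 18.56: the sphere: section is a regular 24-gon, circumradius = √(r²−h²) = √(10.5²−8.06²) = 6.730 (area = (24/2)·6.730²·sin(360°/24) = 140.65 mm²); the cube at (9, 8.5) is present — its section is the full 4×16.5 rectangle (area 66.00 mm²); After the difference (first − rest): starting from the r=10.5 sphere (140.65 mm²), the 4×16.5 cube at (9, 8.5) misses the remaining region (no effect) — area = 140.65 mm²; the cube at (5, 6.5) is present — its section is the full 16.5×22 rectangle (area 363.00 mm²); Subtracting the remaining from the first: starting from that combined region (140.65 mm²), the 16.5×22 cube at (5, 6.5) misses the remaining region (no effect) — area = 140.65 mm². Checking containment: the cross-section at z = 18.56 is a subset of the cross-section at z = 17.28.

entirely on top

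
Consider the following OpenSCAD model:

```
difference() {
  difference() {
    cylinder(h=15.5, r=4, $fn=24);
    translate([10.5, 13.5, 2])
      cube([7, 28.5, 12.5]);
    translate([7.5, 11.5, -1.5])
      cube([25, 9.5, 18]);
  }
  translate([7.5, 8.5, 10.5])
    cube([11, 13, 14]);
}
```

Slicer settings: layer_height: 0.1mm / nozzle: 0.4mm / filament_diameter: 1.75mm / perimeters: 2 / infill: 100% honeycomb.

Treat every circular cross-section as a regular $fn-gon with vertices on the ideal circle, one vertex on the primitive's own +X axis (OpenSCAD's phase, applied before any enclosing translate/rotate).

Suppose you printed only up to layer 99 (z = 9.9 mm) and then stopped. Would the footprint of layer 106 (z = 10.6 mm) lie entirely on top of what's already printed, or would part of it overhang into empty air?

Compare the two slices. At z = 9.9: the cylinder: section is a regular 24-gon, circumradius r=4 (area = (24/2)·4.000²·sin(360°/24) = 49.69 mm²); the 7×28.5 cube at (10.5, 13.5) contributes its full rectangle (area 199.50 mm²); the cube at (7.5, 11.5) (footprint 25×9.5) is included at this height (area 237.50 mm²); After the difference (first − rest): starting from the r=4 cylinder (49.69 mm²), the 7×28.5 cube at (10.5, 13.5) misses the remaining region (no effect); the 25×9.5 cube at (7.5, 11.5) misses the remaining region (no effect) — area = 49.69 mm²; the cube at (7.5, 8.5) does not reach this height (z outside [10.5, 24.5]); Subtracting the remaining from the first: none of the subtracted shapes is present at this height, so that combined region is unchanged — area = 49.69 mm². At z = 10.6: the r=4 cylinder gives a regular 24-gon of circumradius 4 (constant along its height) (area = (24/2)·4.000²·sin(360°/24) = 49.69 mm²); the 7×28.5 cube at (10.5, 13.5) contributes its full rectangle (area 199.50 mm²); the cube at (7.5, 11.5) (footprint 25×9.5) is included at this height (area 237.50 mm²); After the difference (first − rest): starting from the r=4 cylinder (49.69 mm²), the 7×28.5 cube at (10.5, 13.5) misses the remaining region (no effect); the 25×9.5 cube at (7.5, 11.5) misses the remaining region (no effect) — area = 49.69 mm²; the 11×13 cube at (7.5, 8.5) contributes its full rectangle (area 143.00 mm²); After the difference (first − rest): starting from that combined region (49.69 mm²), the 11×13 cube at (7.5, 8.5) misses the remaining region (no effect) — area = 49.69 mm². Checking containment: the cross-section at z = 10.6 is a subset of the cross-section at z = 9.9.

entirely on top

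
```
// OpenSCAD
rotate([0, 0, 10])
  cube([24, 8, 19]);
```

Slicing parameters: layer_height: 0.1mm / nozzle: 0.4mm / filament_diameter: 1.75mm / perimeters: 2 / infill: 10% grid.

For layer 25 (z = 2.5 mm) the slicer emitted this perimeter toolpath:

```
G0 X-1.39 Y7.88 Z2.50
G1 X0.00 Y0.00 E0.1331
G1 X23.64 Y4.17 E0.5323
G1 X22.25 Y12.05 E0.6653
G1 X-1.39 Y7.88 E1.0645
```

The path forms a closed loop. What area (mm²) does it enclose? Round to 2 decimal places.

Apply the shoelace formula to the sequence of (X, Y) vertices; enclosed area = 192.08 mm².

192.08 mm²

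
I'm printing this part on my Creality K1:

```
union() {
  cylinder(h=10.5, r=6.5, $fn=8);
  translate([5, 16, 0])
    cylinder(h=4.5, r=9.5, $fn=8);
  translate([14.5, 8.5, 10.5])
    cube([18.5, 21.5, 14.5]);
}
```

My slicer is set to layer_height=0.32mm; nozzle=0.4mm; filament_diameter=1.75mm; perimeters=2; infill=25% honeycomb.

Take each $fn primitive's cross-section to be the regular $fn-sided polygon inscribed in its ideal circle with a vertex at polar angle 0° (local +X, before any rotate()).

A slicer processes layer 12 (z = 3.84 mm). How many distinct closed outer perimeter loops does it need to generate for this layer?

At z = 3.84 mm: the r=6.5 cylinder gives a regular 8-gon of circumradius 6.5 (constant along its height); the r=9.5 cylinder at (5, 16) gives a regular 8-gon of circumradius 9.5 (constant along its height); the cube at (14.5, 8.5) does not reach this height (z outside [10.5, 25]); Merging all regions: the 2 present regions are separate (no shared area or edge), so areas and boundary lengths simply add and each stays a separate island — 2 connected regions. The result has 2 disconnected regions.

2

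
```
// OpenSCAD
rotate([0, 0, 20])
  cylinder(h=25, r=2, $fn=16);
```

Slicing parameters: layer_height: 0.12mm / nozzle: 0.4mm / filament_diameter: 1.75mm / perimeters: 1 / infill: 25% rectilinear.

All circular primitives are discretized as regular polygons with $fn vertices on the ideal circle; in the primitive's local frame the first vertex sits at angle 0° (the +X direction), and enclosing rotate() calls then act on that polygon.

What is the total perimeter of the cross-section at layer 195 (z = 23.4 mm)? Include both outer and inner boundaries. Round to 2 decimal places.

At z = 23.4 mm: the r=2 cylinder gives a regular 16-gon of circumradius 2 (constant along its height) (perimeter = 2·16·2.000·sin(180°/16) = 12.49 mm); (rotated 20° about Z; rotation is an isometry so areas/perimeters/island counts are preserved). Overall, the cross-section is a single solid region. Total boundary length (outer) = 12.49 mm.

12.49 mm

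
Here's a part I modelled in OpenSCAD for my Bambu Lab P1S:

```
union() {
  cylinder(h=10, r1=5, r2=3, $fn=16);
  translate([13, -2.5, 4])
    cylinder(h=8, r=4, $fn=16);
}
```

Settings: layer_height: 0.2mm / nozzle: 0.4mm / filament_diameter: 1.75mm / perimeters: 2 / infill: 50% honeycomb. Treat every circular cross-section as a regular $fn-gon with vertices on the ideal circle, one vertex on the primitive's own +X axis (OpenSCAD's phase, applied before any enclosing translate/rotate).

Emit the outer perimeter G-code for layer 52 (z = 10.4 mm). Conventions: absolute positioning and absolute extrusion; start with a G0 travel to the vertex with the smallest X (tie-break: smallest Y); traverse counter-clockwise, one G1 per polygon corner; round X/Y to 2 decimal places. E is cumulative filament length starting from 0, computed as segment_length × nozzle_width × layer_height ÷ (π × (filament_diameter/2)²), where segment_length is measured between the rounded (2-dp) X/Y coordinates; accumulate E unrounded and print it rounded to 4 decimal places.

G0 X9.00 Y-2.50 Z10.40
G1 X9.30 Y-4.03 E0.0519
G1 X10.17 Y-5.33 E0.1039
G1 X11.47 Y-6.20 E0.1559
G1 X13.00 Y-6.50 E0.2078
G1 X14.53 Y-6.20 E0.2596
G1 X15.83 Y-5.33 E0.3117
G1 X16.70 Y-4.03 E0.3637
G1 X17.00 Y-2.50 E0.4155
G1 X16.70 Y-0.97 E0.4674
G1 X15.83 Y0.33 E0.5194
G1 X14.53 Y1.20 E0.5714
G1 X13.00 Y1.50 E0.6233
G1 X11.47 Y1.20 E0.6752
G1 X10.17 Y0.33 E0.7272
G1 X9.30 Y-0.97 E0.7792
G1 X9.00 Y-2.50 E0.8311

At z = 10.4 mm: the cone is not intersected at this z (z outside [0, 10]); the r=4 cylinder at (13, -2.5) gives a regular 16-gon of circumradius 4 (constant along its height); Taking the union: only the r=4 cylinder at (13, -2.5) is present, so the union is just that shape — 1 connected region. The outline is a single polygon with 16 vertices. Extrusion per mm of travel: 0.4 × 0.2 / (π × 0.875²) = 0.033260. Accumulating E over each segment gives final E = 0.8311.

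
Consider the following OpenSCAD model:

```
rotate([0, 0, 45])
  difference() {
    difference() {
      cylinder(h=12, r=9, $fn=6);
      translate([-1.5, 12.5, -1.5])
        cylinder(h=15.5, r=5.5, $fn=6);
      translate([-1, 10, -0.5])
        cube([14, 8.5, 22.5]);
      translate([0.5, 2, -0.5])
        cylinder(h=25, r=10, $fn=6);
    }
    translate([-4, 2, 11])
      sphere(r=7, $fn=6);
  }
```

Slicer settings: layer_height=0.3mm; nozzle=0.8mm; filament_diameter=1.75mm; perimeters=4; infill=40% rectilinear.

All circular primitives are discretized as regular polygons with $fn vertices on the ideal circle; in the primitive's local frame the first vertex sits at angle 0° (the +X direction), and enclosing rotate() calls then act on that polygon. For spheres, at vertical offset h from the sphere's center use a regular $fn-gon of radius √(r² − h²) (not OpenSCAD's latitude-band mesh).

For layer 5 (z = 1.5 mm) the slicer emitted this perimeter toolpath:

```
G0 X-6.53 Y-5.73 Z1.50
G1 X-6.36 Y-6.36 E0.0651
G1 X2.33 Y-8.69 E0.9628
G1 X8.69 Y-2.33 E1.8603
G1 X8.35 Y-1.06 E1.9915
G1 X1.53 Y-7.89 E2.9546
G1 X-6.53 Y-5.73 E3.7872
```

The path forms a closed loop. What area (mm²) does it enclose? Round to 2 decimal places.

15.48 mm²

Apply the shoelace formula to the sequence of (X, Y) vertices; enclosed area = 15.48 mm².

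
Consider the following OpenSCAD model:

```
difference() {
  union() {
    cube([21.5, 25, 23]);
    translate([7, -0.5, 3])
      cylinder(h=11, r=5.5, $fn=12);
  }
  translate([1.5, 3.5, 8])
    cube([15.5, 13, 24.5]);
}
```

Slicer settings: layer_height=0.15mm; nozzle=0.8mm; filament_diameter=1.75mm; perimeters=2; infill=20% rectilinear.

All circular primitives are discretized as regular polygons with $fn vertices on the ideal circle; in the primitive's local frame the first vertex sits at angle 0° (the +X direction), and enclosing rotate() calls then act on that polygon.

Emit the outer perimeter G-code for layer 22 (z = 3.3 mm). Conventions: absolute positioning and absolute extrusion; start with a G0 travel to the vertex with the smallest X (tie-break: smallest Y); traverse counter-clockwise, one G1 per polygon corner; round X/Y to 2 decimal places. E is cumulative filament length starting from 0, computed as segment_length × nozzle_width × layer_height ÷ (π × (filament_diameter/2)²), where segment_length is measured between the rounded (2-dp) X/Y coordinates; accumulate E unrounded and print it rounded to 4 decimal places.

At z = 3.3 mm: the 21.5×25 cube contributes its full rectangle; the cylinder at (7, -0.5): section is a regular 12-gon, circumradius r=5.5; Taking the union: the regions partially overlap (shared area 39.94 mm²), so overlapping operands fuse into one piece — 1 connected region; the cube at (1.5, 3.5) does not reach this height (z outside [8, 32.5]); After the difference (first − rest): none of the subtracted shapes is present at this height, so the result so far is unchanged — 1 connected region. The outline is a single polygon with 13 vertices. Extrusion per mm of travel: 0.8 × 0.15 / (π × 0.875²) = 0.049890. Accumulating E over each segment gives final E = 5.0075.

G0 X0.00 Y0.00 Z3.30
G1 X1.63 Y0.00 E0.0813
G1 X1.50 Y-0.50 E0.1071
G1 X2.24 Y-3.25 E0.2492
G1 X4.25 Y-5.26 E0.3910
G1 X7.00 Y-6.00 E0.5331
G1 X9.75 Y-5.26 E0.6751
G1 X11.76 Y-3.25 E0.8170
G1 X12.50 Y-0.50 E0.9590
G1 X12.37 Y0.00 E0.9848
G1 X21.50 Y0.00 E1.4403
G1 X21.50 Y25.00 E2.6876
G1 X0.00 Y25.00 E3.7602
G1 X0.00 Y0.00 E5.0075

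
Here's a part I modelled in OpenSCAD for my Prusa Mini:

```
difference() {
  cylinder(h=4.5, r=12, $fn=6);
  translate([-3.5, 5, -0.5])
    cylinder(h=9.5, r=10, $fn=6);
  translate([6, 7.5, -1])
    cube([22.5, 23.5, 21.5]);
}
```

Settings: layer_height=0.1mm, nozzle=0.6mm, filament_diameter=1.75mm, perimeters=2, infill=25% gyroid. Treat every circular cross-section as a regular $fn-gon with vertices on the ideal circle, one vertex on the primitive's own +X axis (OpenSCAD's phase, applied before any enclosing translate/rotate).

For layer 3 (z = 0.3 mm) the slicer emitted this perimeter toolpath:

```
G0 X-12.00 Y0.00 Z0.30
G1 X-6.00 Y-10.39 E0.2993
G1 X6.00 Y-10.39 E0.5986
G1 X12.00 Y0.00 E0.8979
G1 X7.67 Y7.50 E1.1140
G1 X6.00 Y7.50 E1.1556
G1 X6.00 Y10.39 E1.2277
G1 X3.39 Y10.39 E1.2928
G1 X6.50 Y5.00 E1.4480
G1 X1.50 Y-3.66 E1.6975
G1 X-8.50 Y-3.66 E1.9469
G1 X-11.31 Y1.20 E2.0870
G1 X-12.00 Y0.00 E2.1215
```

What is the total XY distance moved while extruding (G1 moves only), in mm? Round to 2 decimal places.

85.05 mm

Sum the Euclidean lengths of each G1 segment: total = 85.05 mm.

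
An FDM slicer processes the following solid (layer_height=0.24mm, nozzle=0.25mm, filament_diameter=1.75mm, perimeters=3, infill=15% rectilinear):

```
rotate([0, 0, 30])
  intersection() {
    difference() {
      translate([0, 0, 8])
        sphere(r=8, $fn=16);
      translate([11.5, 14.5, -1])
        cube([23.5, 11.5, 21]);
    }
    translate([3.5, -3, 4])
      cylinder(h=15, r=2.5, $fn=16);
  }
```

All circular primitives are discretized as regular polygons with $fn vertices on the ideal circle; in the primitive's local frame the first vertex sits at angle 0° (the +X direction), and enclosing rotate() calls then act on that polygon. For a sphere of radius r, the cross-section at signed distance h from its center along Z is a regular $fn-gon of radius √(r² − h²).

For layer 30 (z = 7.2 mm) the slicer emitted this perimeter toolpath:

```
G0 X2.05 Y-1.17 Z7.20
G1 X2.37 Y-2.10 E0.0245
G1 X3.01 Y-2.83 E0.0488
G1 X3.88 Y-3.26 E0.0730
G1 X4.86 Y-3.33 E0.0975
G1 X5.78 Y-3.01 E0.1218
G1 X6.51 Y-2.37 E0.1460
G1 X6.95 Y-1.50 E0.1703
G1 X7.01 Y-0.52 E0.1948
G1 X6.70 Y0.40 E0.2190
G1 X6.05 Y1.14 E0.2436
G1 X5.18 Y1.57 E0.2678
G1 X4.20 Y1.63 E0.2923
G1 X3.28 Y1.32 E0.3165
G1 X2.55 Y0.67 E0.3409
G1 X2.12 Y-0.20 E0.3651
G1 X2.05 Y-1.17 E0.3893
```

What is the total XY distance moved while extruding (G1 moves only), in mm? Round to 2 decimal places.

Sum the Euclidean lengths of each G1 segment: total = 15.61 mm.

15.61 mm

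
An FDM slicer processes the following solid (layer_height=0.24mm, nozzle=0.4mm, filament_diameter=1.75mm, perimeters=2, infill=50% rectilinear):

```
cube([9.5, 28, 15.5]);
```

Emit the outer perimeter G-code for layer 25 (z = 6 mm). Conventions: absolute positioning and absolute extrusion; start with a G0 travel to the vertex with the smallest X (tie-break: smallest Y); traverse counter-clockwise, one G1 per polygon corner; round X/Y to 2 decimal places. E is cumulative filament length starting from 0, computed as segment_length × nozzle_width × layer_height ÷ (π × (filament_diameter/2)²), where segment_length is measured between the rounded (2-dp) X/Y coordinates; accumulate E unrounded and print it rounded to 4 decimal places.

G0 X0.00 Y0.00 Z6.00
G1 X9.50 Y0.00 E0.3792
G1 X9.50 Y28.00 E1.4967
G1 X0.00 Y28.00 E1.8759
G1 X0.00 Y0.00 E2.9934

At z = 6 mm: the cube (footprint 9.5×28) is included at this height. The outline is a single polygon with 4 vertices. Extrusion per mm of travel: 0.4 × 0.24 / (π × 0.875²) = 0.039912. Accumulating E over each segment gives final E = 2.9934.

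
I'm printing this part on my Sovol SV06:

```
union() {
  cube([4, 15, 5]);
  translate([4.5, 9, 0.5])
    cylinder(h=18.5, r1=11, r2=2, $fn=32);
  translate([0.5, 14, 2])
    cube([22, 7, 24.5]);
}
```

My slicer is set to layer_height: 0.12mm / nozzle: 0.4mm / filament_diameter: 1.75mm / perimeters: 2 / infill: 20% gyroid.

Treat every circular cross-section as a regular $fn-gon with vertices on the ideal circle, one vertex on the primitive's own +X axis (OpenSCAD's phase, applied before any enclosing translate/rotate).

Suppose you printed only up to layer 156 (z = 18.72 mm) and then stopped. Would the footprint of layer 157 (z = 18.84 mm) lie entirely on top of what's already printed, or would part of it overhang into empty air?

entirely on top

Compare the two slices. At z = 18.72: the cube does not reach this height (z outside [0, 5]); the cone at (4.5, 9) (r1=11→r2=2) has section circumradius 2.136 here — a regular 32-gon (area = (32/2)·2.136²·sin(360°/32) = 14.24 mm²); the cube at (0.5, 14) is present — its section is the full 22×7 rectangle (area 154.00 mm²); Merging all regions: the 2 present regions are separate (no shared area or edge), so areas and boundary lengths simply add and each stays a separate island — area = 168.24 mm². At z = 18.84: the cube does not reach this height (z outside [0, 5]); the cone at (4.5, 9) (r1=11→r2=2) has section circumradius 2.078 here — a regular 32-gon (area = (32/2)·2.078²·sin(360°/32) = 13.48 mm²); the cube at (0.5, 14) is present — its section is the full 22×7 rectangle (area 154.00 mm²); Combining (union): the 2 present regions are separate (no shared area or edge), so areas and boundary lengths simply add and each stays a separate island — area = 167.48 mm². Checking containment: the cross-section at z = 18.84 is a subset of the cross-section at z = 18.72.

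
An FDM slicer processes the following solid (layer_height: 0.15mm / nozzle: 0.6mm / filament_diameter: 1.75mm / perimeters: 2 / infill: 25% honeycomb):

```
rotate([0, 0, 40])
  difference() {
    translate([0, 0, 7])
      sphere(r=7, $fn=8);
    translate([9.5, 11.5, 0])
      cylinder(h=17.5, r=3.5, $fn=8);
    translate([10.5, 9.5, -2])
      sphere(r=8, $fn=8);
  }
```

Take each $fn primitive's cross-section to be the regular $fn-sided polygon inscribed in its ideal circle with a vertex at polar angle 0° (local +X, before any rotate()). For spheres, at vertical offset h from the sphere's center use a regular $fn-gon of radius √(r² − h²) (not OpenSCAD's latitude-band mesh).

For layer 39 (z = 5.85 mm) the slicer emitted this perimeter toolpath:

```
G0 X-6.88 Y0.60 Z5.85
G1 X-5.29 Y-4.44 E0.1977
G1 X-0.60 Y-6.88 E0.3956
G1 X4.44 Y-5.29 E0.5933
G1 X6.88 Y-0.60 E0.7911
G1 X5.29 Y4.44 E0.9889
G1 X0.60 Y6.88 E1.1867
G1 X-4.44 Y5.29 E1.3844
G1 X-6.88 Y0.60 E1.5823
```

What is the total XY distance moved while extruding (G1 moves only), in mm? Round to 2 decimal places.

Sum the Euclidean lengths of each G1 segment: total = 42.29 mm.

42.29 mm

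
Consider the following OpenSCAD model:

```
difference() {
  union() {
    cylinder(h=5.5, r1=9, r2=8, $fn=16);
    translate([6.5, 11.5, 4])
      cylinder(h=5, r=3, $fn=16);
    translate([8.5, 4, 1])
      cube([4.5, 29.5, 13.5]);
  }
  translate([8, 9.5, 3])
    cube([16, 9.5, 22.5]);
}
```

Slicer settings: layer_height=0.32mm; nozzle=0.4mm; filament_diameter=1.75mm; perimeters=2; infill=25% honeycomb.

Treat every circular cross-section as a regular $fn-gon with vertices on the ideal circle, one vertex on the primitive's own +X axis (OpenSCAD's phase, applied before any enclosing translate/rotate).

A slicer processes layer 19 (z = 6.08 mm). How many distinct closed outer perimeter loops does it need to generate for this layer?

At z = 6.08 mm: the cone is not intersected at this z (z outside [0, 5.5]); the cylinder at (6.5, 11.5): section is a regular 16-gon, circumradius r=3; the cube at (8.5, 4) (footprint 4.5×29.5) is included at this height; Merging all regions: the regions partially overlap (shared area 2.91 mm²), so overlapping operands fuse into one piece — 1 connected region; the 16×9.5 cube at (8, 9.5) contributes its full rectangle; Subtracting the remaining from the first: starting from the result so far, the 16×9.5 cube at (8, 9.5) partially overlaps it — only the 44.93 mm² overlap (of its 152.00 mm²) is removed, clipping the outline — 2 connected regions. The result has 2 disconnected regions.

2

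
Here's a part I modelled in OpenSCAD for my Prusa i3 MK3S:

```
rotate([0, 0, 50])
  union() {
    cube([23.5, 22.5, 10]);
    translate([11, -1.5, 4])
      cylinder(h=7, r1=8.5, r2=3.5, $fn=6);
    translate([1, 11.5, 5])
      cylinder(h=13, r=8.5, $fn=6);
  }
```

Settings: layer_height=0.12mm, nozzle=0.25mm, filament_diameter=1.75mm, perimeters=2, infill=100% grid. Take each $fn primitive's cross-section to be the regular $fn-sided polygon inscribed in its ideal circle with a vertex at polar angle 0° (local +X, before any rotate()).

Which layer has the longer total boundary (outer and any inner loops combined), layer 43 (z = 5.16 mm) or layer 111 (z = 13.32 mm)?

layer 43 (z = 5.16 mm)

Layer 43 (z = 5.16): the 23.5×22.5 cube contributes its full rectangle (perimeter 92.00 mm); the cone at (11, -1.5) contributes a regular 6-gon of circumradius 7.671 (interpolated between r1=8.5 and r2=3.5 at t=0.166) (perimeter = 2·6·7.671·sin(180°/6) = 46.03 mm); the r=8.5 cylinder at (1, 11.5) contributes a regular 6-gon of circumradius 8.5 (perimeter = 2·6·8.500·sin(180°/6) = 51.00 mm); Taking the union: the regions partially overlap (shared area 163.31 mm²), so the edge portions inside another operand are dropped and the merged outline is re-measured after clipping — boundary = 113.65 mm; (rotated 50° about Z; rotation is an isometry so areas/perimeters/island counts are preserved). So its perimeter = 113.65 mm. Layer 111 (z = 13.32): the cube is absent (z outside [0, 10]); the cone at (11, -1.5) does not reach this height (z outside [4, 11]); the r=8.5 cylinder at (1, 11.5) gives a regular 6-gon of circumradius 8.5 (constant along its height) (perimeter = 2·6·8.500·sin(180°/6) = 51.00 mm); Taking the union: only the r=8.5 cylinder at (1, 11.5) is present, so the union is just that shape — boundary = 51.00 mm; (whole slice rotated 50° about Z — lengths, areas and connectivity unchanged). So its perimeter = 51.00 mm. Layer 43 is larger (113.65 vs 51.00 mm).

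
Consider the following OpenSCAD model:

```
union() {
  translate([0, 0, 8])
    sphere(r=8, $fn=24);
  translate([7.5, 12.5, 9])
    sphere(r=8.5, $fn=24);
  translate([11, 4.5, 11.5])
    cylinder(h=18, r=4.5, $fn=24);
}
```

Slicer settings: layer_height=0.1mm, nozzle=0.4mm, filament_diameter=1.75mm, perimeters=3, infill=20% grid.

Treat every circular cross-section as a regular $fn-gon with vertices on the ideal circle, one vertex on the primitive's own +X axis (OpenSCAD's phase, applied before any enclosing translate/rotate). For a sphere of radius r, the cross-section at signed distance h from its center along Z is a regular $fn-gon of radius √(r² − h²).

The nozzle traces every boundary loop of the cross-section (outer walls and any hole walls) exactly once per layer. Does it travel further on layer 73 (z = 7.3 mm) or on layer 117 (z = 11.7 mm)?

Layer 73 (z = 7.3): the r=8 sphere contributes a regular 24-gon of circumradius √(8²−0.7²) = 7.969 (perimeter = 2·24·7.969·sin(180°/24) = 49.93 mm); the r=8.5 sphere at (7.5, 12.5) contributes a regular 24-gon of circumradius √(8.5²−1.7²) = 8.328 (perimeter = 2·24·8.328·sin(180°/24) = 52.18 mm); the cylinder at (11, 4.5) is not intersected at this z (z outside [11.5, 29.5]); Taking the union: the regions partially overlap (shared area 7.72 mm²), so the edge portions inside another operand are dropped and the merged outline is re-measured after clipping — boundary = 87.50 mm. So its perimeter = 87.50 mm. Layer 117 (z = 11.7): the r=8 sphere contributes a regular 24-gon of circumradius √(8²−3.7²) = 7.093 (perimeter = 2·24·7.093·sin(180°/24) = 44.44 mm); the r=8.5 sphere at (7.5, 12.5) contributes a regular 24-gon of circumradius √(8.5²−2.7²) = 8.060 (perimeter = 2·24·8.060·sin(180°/24) = 50.50 mm); the r=4.5 cylinder at (11, 4.5) gives a regular 24-gon of circumradius 4.5 (constant along its height) (perimeter = 2·24·4.500·sin(180°/24) = 28.19 mm); Merging all regions: the regions partially overlap (shared area 22.90 mm²), so the edge portions inside another operand are dropped and the merged outline is re-measured after clipping — boundary = 96.21 mm. So its perimeter = 96.21 mm. Layer 117 is larger (96.21 vs 87.50 mm).

layer 117 (z = 11.7 mm)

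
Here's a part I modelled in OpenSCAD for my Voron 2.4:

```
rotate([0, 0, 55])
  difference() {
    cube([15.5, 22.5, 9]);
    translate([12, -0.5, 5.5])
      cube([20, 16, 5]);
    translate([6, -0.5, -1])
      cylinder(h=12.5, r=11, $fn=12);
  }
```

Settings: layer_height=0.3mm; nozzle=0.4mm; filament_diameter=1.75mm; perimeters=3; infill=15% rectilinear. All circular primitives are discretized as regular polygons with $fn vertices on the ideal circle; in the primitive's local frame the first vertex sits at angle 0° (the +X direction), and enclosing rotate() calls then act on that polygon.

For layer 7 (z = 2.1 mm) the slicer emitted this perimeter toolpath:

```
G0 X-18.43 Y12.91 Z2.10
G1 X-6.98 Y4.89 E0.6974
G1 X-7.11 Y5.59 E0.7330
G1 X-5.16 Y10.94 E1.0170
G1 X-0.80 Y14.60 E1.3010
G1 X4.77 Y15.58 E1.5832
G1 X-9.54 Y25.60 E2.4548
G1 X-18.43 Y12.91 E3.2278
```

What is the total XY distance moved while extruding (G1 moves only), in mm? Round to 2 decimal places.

64.70 mm

Sum the Euclidean lengths of each G1 segment: total = 64.70 mm.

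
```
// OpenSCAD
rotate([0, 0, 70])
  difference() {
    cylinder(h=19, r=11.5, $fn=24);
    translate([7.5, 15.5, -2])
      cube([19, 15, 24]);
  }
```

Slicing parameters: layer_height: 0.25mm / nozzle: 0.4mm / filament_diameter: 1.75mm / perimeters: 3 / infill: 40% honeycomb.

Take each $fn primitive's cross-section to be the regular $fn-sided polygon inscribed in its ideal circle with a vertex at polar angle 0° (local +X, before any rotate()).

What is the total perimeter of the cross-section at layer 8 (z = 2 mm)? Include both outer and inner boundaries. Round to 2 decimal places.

At z = 2 mm: the cylinder: section is a regular 24-gon, circumradius r=11.5 (perimeter = 2·24·11.500·sin(180°/24) = 72.05 mm); the cube at (7.5, 15.5) (footprint 19×15) is included at this height (perimeter 68.00 mm); Taking the first minus the rest: starting from the r=11.5 cylinder, the 19×15 cube at (7.5, 15.5) misses the remaining region (no effect) — boundary = 72.05 mm; (rotated 70° about Z; rotation is an isometry so areas/perimeters/island counts are preserved). Overall, the cross-section is a single solid region. Total boundary length (outer) = 72.05 mm.

72.05 mm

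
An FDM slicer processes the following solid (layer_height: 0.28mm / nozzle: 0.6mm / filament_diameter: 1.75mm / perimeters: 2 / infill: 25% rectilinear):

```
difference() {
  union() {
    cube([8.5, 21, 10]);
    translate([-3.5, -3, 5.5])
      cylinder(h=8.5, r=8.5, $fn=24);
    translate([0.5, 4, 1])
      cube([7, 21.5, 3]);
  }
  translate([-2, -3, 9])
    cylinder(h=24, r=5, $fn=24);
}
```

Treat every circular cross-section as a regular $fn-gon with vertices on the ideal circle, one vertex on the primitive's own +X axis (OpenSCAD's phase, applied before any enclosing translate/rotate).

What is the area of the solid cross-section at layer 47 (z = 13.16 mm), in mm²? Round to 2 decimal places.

146.75 mm²

At z = 13.16 mm: the cube is not intersected at this z (z outside [0, 10]); the r=8.5 cylinder at (-3.5, -3) contributes a regular 24-gon of circumradius 8.5 (area = (24/2)·8.500²·sin(360°/24) = 224.40 mm²); the cube at (0.5, 4) is absent (z outside [1, 4]); Merging all regions: only the r=8.5 cylinder at (-3.5, -3) is present, so the union is just that shape — area = 224.40 mm²; the cylinder at (-2, -3): section is a regular 24-gon, circumradius r=5 (area = (24/2)·5.000²·sin(360°/24) = 77.65 mm²); Taking the first minus the rest: starting from that combined region (224.40 mm²), the r=5 cylinder at (-2, -3) lies wholly inside it (removes its full 77.65 mm² and its 31.33 mm outline becomes a hole wall) — area = 146.75 mm². Overall, the cross-section is one region with 1 hole. Net area = 146.75 mm².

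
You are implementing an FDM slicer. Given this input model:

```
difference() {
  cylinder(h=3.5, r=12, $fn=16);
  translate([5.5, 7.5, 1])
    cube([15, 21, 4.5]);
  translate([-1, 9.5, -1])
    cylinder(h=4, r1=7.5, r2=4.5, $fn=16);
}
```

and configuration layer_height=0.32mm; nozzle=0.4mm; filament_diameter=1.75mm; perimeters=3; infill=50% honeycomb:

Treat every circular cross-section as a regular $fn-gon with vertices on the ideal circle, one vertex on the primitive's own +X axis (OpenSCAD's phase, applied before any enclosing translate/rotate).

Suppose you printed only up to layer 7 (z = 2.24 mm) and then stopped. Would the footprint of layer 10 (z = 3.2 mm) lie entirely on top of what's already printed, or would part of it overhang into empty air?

Compare the two slices. At z = 2.24: the r=12 cylinder gives a regular 16-gon of circumradius 12 (constant along its height) (area = (16/2)·12.000²·sin(360°/16) = 440.85 mm²); the cube at (5.5, 7.5) is present — its section is the full 15×21 rectangle (area 315.00 mm²); the cone at (-1, 9.5) contributes a regular 16-gon of circumradius 5.070 (interpolated between r1=7.5 and r2=4.5 at t=0.810) (area = (16/2)·5.070²·sin(360°/16) = 78.69 mm²); Subtracting the remaining from the first: starting from the r=12 cylinder (440.85 mm²), the 15×21 cube at (5.5, 7.5) partially overlaps it — only the 6.24 mm² overlap (of its 315.00 mm²) is removed, clipping the outline; the cone at (-1, 9.5) partially overlaps it — only the 58.54 mm² overlap (of its 78.69 mm²) is removed, clipping the outline — area = 376.07 mm². At z = 3.2: the r=12 cylinder contributes a regular 16-gon of circumradius 12 (area = (16/2)·12.000²·sin(360°/16) = 440.85 mm²); the cube at (5.5, 7.5) (footprint 15×21) is included at this height (area 315.00 mm²); the cone at (-1, 9.5) does not reach this height (z outside [-1, 3]); After the difference (first − rest): starting from the r=12 cylinder (440.85 mm²), the 15×21 cube at (5.5, 7.5) partially overlaps it — only the 6.24 mm² overlap (of its 315.00 mm²) is removed, clipping the outline — area = 434.61 mm². Checking containment: at z = 3.2 the cross-section extends beyond the z = 2.24 cross-section by about 58.54 mm².

part overhangs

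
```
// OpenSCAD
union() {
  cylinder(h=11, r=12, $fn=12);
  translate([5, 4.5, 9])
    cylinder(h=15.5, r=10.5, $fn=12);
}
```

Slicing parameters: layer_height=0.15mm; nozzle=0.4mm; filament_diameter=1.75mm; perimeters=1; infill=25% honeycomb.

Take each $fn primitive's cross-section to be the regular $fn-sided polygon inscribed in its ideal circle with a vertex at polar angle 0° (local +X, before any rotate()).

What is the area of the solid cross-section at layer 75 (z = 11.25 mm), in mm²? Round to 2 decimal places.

At z = 11.25 mm: the cylinder is not intersected at this z (z outside [0, 11]); the r=10.5 cylinder at (5, 4.5) gives a regular 12-gon of circumradius 10.5 (constant along its height) (area = (12/2)·10.500²·sin(360°/12) = 330.75 mm²); Combining (union): only the r=10.5 cylinder at (5, 4.5) is present, so the union is just that shape — area = 330.75 mm². Overall, the cross-section is a single solid region. Net area = 330.75 mm².

330.75 mm²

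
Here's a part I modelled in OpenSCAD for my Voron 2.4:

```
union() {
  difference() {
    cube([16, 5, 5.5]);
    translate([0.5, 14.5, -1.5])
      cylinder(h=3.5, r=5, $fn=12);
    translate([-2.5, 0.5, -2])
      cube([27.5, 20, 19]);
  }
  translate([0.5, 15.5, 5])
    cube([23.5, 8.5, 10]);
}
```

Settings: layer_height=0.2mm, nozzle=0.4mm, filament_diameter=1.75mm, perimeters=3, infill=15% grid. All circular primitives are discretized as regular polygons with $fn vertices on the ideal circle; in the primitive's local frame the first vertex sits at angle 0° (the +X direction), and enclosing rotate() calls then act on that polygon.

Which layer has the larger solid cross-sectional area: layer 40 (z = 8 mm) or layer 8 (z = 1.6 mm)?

layer 40 (z = 8 mm)

Layer 40 (z = 8): the cube is absent (z outside [0, 5.5]); the cylinder at (0.5, 14.5) does not reach this height (z outside [-1.5, 2]); the 27.5×20 cube at (-2.5, 0.5) contributes its full rectangle (area 550.00 mm²); Taking the first minus the rest: the first operand is absent here, so nothing remains; the 23.5×8.5 cube at (0.5, 15.5) contributes its full rectangle (area 199.75 mm²); Taking the union: only the 23.5×8.5 cube at (0.5, 15.5) is present, so the union is just that shape — area = 199.75 mm². So its area = 199.75 mm². Layer 8 (z = 1.6): the 16×5 cube contributes its full rectangle (area 80.00 mm²); the r=5 cylinder at (0.5, 14.5) contributes a regular 12-gon of circumradius 5 (area = (12/2)·5.000²·sin(360°/12) = 75.00 mm²); the 27.5×20 cube at (-2.5, 0.5) contributes its full rectangle (area 550.00 mm²); After the difference (first − rest): starting from the 16×5 cube (80.00 mm²), the r=5 cylinder at (0.5, 14.5) misses the remaining region (no effect); the 27.5×20 cube at (-2.5, 0.5) partially overlaps it — only the 72.00 mm² overlap (of its 550.00 mm²) is removed, clipping the outline — area = 8.00 mm²; the cube at (0.5, 15.5) does not reach this height (z outside [5, 15]); Combining (union): only the result so far is present, so the union is just that shape — area = 8.00 mm². So its area = 8.00 mm². Layer 40 is larger (199.75 vs 8.00 mm²).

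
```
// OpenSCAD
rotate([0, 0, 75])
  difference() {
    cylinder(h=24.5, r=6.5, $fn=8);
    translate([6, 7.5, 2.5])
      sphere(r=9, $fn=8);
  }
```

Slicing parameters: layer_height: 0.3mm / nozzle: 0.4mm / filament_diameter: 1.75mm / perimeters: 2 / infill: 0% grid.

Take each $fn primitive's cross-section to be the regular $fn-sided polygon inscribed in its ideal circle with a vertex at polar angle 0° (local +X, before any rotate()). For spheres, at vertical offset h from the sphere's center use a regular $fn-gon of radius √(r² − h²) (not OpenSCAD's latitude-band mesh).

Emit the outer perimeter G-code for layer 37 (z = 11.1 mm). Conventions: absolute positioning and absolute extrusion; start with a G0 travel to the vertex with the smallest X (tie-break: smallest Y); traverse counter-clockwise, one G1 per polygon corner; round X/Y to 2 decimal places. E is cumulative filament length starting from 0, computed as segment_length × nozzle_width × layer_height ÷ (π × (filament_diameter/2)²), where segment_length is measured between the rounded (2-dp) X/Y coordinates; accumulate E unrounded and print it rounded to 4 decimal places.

At z = 11.1 mm: the r=6.5 cylinder gives a regular 8-gon of circumradius 6.5 (constant along its height); the r=9 sphere at (6, 7.5) slices to a regular 8-gon of circumradius 2.653 (√(r²−h²) with h=8.6 from center); Subtracting the remaining from the first: starting from the r=6.5 cylinder, the r=9 sphere at (6, 7.5) misses the remaining region (no effect) — 1 connected region; (whole slice rotated 75° about Z — lengths, areas and connectivity unchanged). The outline is a single polygon with 8 vertices. Extrusion per mm of travel: 0.4 × 0.3 / (π × 0.875²) = 0.049890. Accumulating E over each segment gives final E = 1.9858.

G0 X-6.28 Y1.68 Z11.10
G1 X-5.63 Y-3.25 E0.2481
G1 X-1.68 Y-6.28 E0.4965
G1 X3.25 Y-5.63 E0.7445
G1 X6.28 Y-1.68 E0.9929
G1 X5.63 Y3.25 E1.2410
G1 X1.68 Y6.28 E1.4894
G1 X-3.25 Y5.63 E1.7375
G1 X-6.28 Y1.68 E1.9858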